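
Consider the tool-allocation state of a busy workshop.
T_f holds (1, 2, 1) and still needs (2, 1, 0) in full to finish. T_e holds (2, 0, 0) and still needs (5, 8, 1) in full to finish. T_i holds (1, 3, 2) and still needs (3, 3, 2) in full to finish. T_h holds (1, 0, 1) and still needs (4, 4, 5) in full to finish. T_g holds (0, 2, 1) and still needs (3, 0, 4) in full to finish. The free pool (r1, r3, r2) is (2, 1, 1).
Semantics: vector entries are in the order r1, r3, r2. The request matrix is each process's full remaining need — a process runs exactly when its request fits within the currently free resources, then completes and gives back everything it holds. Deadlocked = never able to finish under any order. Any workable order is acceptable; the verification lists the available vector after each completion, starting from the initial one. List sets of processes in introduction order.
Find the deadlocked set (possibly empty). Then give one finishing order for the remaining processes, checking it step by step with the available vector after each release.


Nothing here is deadlocked.
Key observation: starting with T_f, each completion frees enough for the next — no one is permanently blocked.
A valid finishing order for the others: T_f, T_i, T_g, T_h, T_e. Check, step by step:
  pool = (2, 1, 1)
  T_f needs (2, 1, 0) <= (2, 1, 1) -> finishes; pool += (1, 2, 1) = (3, 3, 2)
  T_i needs (3, 3, 2) <= (3, 3, 2) -> finishes; pool += (1, 3, 2) = (4, 6, 4)
  T_g needs (3, 0, 4) <= (4, 6, 4) -> finishes; pool += (0, 2, 1) = (4, 8, 5)
  T_h needs (4, 4, 5) <= (4, 8, 5) -> finishes; pool += (1, 0, 1) = (5, 8, 6)
  T_e needs (5, 8, 1) <= (5, 8, 6) -> finishes; pool += (2, 0, 0) = (7, 8, 6)


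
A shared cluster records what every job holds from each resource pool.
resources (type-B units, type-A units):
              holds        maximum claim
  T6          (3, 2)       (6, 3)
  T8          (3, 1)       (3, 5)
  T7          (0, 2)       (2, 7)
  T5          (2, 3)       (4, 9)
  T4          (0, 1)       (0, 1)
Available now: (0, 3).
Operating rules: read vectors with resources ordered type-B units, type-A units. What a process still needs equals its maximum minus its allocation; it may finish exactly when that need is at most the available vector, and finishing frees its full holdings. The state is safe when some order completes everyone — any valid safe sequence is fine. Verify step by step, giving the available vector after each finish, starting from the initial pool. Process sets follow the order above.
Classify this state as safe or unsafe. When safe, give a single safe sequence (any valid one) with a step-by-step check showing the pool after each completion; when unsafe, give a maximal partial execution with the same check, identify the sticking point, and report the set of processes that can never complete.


SAFE — a valid safe sequence is T4, T8, T7, T6, T5.
Key observation: the order's first zero-slack moment is T8 ((0, 4) needed, (0, 4) free — a requested resource with nothing to spare).
Check, step by step:
  pool = (0, 3)
  T4 needs (0, 0) <= (0, 3) -> finishes; pool += (0, 1) = (0, 4)
  T8 needs (0, 4) <= (0, 4) -> finishes; pool += (3, 1) = (3, 5)
  T7 needs (2, 5) <= (3, 5) -> finishes; pool += (0, 2) = (3, 7)
  T6 needs (3, 1) <= (3, 7) -> finishes; pool += (3, 2) = (6, 9)
  T5 needs (2, 6) <= (6, 9) -> finishes; pool += (2, 3) = (8, 12)


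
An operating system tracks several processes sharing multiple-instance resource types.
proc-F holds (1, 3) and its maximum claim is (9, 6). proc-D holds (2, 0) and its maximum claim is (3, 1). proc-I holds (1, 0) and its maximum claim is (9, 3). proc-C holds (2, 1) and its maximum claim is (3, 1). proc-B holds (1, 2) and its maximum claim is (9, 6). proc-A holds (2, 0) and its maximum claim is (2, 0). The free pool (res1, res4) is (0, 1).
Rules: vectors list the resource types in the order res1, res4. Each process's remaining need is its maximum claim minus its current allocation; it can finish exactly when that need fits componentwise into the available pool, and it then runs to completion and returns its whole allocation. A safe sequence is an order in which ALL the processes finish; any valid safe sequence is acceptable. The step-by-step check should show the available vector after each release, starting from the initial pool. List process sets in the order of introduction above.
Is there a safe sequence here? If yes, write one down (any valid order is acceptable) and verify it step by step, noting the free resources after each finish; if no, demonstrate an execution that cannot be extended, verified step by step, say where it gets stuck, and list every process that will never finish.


UNSAFE — no complete ordering exists.
Key observation: no order helps: past proc-A, proc-D, proc-C, the free pool tops out at (6, 2), below what each blocked process needs in res1.
A maximal execution: proc-A, proc-D, proc-C — then nothing else fits. Verifying each step:
  pool = (0, 1)
  proc-A: need (0, 0) fits (0, 1); releases (2, 0), pool now (2, 1)
  proc-D: need (1, 1) fits (2, 1); releases (2, 0), pool now (4, 1)
  proc-C: need (1, 0) fits (4, 1); releases (2, 1), pool now (6, 2)
  proc-F still needs (8, 3) but only (6, 2) is free — short on res1 and res4
  proc-I still needs (8, 3) but only (6, 2) is free — short on res1 and res4
  proc-B still needs (8, 4) but only (6, 2) is free — short on res1 and res4
Permanently blocked: proc-F, proc-I and proc-B.


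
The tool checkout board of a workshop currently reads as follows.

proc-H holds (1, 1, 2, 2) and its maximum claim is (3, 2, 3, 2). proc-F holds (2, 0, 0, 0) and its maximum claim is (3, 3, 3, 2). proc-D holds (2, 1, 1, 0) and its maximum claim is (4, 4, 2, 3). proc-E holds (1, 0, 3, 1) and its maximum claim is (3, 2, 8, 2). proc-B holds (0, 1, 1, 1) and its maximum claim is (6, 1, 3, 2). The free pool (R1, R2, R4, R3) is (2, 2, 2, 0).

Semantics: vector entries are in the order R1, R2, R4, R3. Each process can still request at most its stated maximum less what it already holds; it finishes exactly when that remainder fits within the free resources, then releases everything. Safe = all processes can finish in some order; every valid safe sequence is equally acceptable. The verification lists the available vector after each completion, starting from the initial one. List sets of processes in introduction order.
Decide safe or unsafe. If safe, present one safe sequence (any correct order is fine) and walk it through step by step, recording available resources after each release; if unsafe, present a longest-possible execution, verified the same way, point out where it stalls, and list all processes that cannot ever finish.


UNSAFE — no complete ordering exists.
Key observation: after proc-H, proc-F the pool peaks at (5, 3, 4, 2), and each blocked process is short somewhere: proc-D on R3; proc-E on R4; proc-B on R1.
A maximal execution: proc-H, proc-F — then nothing else fits. Walking it through:
  pool = (2, 2, 2, 0)
  run proc-H (needs (2, 1, 1, 0), free (2, 2, 2, 0)); after release of (1, 1, 2, 2) the pool is (3, 3, 4, 2)
  run proc-F (needs (1, 3, 3, 2), free (3, 3, 4, 2)); after release of (2, 0, 0, 0) the pool is (5, 3, 4, 2)
  blocked: proc-D wants (2, 3, 1, 3), pool (5, 3, 4, 2) — not enough R3
  blocked: proc-E wants (2, 2, 5, 1), pool (5, 3, 4, 2) — not enough R4
  blocked: proc-B wants (6, 0, 2, 1), pool (5, 3, 4, 2) — not enough R1
Permanently blocked: proc-D, proc-E and proc-B.


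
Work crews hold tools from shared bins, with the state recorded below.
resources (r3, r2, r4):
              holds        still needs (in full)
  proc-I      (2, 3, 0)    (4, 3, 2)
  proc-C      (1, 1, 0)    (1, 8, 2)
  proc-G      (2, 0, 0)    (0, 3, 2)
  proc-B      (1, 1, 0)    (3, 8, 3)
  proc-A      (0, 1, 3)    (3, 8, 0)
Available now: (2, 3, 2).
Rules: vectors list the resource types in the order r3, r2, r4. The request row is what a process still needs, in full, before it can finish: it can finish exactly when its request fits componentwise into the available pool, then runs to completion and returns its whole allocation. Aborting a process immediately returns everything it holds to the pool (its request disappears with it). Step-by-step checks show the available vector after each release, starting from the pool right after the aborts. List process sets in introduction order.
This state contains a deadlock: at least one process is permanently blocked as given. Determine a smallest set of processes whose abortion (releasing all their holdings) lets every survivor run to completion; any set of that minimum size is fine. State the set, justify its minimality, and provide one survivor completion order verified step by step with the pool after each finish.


The answer: abort proc-C and proc-A.
Key observation: aborting proc-C and proc-A returns (1, 2, 3), and proc-B — hopeless before — runs at step 3 with the returned capacity in the pool.
Why nothing smaller works — every single abort fails: proc-I alone leaves proc-C blocked (short on r2); proc-C alone leaves proc-B blocked (short on r2 and r4); proc-G alone leaves proc-C blocked (short on r2); proc-B alone leaves proc-C blocked (short on r2); proc-A alone leaves proc-C blocked (short on r2).
Survivors finish in the order: proc-G, proc-I, proc-B. Walking it through (pool after the aborts first):
  pool = (3, 5, 5)
  run proc-G (needs (0, 3, 2), free (3, 5, 5)); after release of (2, 0, 0) the pool is (5, 5, 5)
  run proc-I (needs (4, 3, 2), free (5, 5, 5)); after release of (2, 3, 0) the pool is (7, 8, 5)
  run proc-B (needs (3, 8, 3), free (7, 8, 5)); after release of (1, 1, 0) the pool is (8, 9, 5)


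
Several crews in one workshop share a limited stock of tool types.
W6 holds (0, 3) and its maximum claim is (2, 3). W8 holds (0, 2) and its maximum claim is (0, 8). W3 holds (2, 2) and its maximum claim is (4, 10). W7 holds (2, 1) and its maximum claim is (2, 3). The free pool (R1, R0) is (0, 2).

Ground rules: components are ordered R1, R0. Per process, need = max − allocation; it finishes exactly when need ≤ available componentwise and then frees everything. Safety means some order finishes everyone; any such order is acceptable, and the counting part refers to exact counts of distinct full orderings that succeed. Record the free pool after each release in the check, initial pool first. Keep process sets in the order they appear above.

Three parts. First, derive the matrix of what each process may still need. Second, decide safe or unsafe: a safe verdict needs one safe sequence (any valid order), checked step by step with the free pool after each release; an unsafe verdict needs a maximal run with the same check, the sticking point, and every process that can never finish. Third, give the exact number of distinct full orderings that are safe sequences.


(1) Remaining need (order R1, R0):
  W6: (2, 0)
  W8: (0, 6)
  W3: (2, 8)
  W7: (0, 2)
(2) The state is SAFE; one workable sequence: W7, W6, W8, W3.
Key observation: W7 marks the first exact bind of the order: its need (0, 2) fits the free (0, 2) with zero slack on a requested resource.
Check, step by step:
  pool = (0, 2)
  W7: need (0, 2) fits (0, 2); releases (2, 1), pool now (2, 3)
  W6: need (2, 0) fits (2, 3); releases (0, 3), pool now (2, 6)
  W8: need (0, 6) fits (2, 6); releases (0, 2), pool now (2, 8)
  W3: need (2, 8) fits (2, 8); releases (2, 2), pool now (4, 10)
(3) Precisely 1 of the possible complete orderings is a safe sequence.


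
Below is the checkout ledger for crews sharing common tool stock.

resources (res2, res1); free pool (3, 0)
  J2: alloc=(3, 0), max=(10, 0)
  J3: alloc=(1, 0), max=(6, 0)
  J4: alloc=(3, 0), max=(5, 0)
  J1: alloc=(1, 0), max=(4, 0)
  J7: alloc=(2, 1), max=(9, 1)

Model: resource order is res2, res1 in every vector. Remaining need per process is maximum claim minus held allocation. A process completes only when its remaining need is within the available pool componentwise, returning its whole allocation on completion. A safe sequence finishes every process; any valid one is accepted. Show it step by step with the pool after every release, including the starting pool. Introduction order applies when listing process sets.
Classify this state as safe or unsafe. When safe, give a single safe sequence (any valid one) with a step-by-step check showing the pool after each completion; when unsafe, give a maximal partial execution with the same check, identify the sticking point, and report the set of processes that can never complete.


SAFE — a valid safe sequence is J1, J4, J3, J7, J2.
Key observation: the order's first zero-slack moment is J1 ((3, 0) needed, (3, 0) free — a requested resource with nothing to spare).
Check, step by step:
  pool = (3, 0)
  J1: need (3, 0) fits (3, 0); releases (1, 0), pool now (4, 0)
  J4: need (2, 0) fits (4, 0); releases (3, 0), pool now (7, 0)
  J3: need (5, 0) fits (7, 0); releases (1, 0), pool now (8, 0)
  J7: need (7, 0) fits (8, 0); releases (2, 1), pool now (10, 1)
  J2: need (7, 0) fits (10, 1); releases (3, 0), pool now (13, 1)


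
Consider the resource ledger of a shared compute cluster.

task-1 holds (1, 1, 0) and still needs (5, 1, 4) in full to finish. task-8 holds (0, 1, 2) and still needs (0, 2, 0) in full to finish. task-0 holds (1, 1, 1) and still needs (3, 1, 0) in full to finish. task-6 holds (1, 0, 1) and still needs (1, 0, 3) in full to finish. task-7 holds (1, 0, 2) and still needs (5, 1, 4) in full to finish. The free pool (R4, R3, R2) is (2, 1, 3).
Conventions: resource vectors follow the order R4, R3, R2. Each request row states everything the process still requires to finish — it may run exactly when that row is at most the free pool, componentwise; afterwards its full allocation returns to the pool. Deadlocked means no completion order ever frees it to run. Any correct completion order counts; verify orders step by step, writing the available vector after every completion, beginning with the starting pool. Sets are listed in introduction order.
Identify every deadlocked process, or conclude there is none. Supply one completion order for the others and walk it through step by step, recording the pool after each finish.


Deadlocked: task-1 and task-7.
Key observation: once task-6, task-0, task-8 finish, the pool peaks at (4, 3, 7) — and every remaining process still needs more R4 than that.
One completion order for the rest: task-6, task-0, task-8. Verifying each step:
  pool = (2, 1, 3)
  task-6: need (1, 0, 3) fits (2, 1, 3); releases (1, 0, 1), pool now (3, 1, 4)
  task-0: need (3, 1, 0) fits (3, 1, 4); releases (1, 1, 1), pool now (4, 2, 5)
  task-8: need (0, 2, 0) fits (4, 2, 5); releases (0, 1, 2), pool now (4, 3, 7)
None of the blocked processes ever fits:
  task-1 cannot run: need (5, 1, 4) vs free (4, 3, 7) (insufficient R4)
  task-7 cannot run: need (5, 1, 4) vs free (4, 3, 7) (insufficient R4)


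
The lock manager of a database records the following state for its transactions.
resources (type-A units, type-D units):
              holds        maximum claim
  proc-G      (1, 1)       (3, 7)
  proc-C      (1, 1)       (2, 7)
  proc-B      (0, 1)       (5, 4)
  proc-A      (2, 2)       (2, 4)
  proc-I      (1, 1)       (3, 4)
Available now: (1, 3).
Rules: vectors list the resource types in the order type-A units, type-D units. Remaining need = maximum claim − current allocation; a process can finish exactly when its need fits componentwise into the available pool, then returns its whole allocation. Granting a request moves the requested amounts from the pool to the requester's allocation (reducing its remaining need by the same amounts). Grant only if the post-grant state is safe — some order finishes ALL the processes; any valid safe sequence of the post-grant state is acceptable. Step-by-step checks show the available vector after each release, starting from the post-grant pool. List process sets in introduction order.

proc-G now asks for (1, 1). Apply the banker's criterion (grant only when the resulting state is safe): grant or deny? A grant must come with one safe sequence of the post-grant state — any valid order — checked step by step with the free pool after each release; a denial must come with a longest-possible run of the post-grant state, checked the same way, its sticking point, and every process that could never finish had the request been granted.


GRANT: granting preserves safety; a valid post-grant sequence is proc-A, proc-I, proc-G, proc-C, proc-B.
Key observation: post-grant, (0, 2) remains, and an order beginning with proc-A completes everyone.
Check on the post-grant state, step by step:
  pool = (0, 2)
  run proc-A (needs (0, 2), free (0, 2)); after release of (2, 2) the pool is (2, 4)
  run proc-I (needs (2, 3), free (2, 4)); after release of (1, 1) the pool is (3, 5)
  run proc-G (needs (1, 5), free (3, 5)); after release of (2, 2) the pool is (5, 7)
  run proc-C (needs (1, 6), free (5, 7)); after release of (1, 1) the pool is (6, 8)
  run proc-B (needs (5, 3), free (6, 8)); after release of (0, 1) the pool is (6, 9)


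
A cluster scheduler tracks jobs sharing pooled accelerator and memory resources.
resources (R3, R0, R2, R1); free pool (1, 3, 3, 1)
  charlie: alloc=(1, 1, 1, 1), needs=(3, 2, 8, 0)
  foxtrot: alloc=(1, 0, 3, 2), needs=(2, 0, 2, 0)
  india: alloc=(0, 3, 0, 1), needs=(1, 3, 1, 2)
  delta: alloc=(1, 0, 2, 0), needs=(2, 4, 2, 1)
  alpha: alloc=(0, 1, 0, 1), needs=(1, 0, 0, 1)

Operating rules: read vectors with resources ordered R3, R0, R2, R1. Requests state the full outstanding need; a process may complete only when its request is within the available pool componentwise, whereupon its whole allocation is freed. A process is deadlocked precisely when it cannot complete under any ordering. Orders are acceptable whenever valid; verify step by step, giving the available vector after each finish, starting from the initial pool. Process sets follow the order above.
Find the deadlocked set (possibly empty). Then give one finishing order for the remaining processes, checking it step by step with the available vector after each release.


Deadlocked: charlie, foxtrot and delta.
Key observation: even finishing alpha, india leaves just (1, 7, 3, 3) free — too little R3 for any of the remaining processes.
One completion order for the rest: alpha, india. Walking it through:
  pool = (1, 3, 3, 1)
  run alpha (needs (1, 0, 0, 1), free (1, 3, 3, 1)); after release of (0, 1, 0, 1) the pool is (1, 4, 3, 2)
  run india (needs (1, 3, 1, 2), free (1, 4, 3, 2)); after release of (0, 3, 0, 1) the pool is (1, 7, 3, 3)
The stuck group stays short no matter what:
  blocked: charlie wants (3, 2, 8, 0), pool (1, 7, 3, 3) — not enough R3 and R2
  blocked: foxtrot wants (2, 0, 2, 0), pool (1, 7, 3, 3) — not enough R3
  blocked: delta wants (2, 4, 2, 1), pool (1, 7, 3, 3) — not enough R3


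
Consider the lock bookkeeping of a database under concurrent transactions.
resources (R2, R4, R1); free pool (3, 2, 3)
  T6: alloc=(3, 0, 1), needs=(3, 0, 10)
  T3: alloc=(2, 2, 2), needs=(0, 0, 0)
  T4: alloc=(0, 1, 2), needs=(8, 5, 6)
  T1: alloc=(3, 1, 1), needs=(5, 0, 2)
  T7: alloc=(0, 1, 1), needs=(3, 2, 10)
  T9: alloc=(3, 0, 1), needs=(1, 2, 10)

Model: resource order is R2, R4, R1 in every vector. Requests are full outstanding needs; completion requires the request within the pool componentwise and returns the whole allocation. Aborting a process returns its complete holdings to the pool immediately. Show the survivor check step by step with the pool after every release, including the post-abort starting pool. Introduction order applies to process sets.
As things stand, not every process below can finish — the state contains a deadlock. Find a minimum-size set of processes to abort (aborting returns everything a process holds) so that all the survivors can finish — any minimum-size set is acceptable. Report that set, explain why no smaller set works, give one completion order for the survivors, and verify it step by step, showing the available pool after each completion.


Minimum abort set: T6 and T7.
Key observation: no ordering could ever have run T9 before the abort of T6 and T7; with (3, 1, 2) back in the pool it fits at step 4.
Why nothing smaller works — every single abort fails: T6 alone leaves T7 blocked (short on R1); T3 alone leaves T6 blocked (short on R1); T4 alone leaves T6 blocked (short on R1); T1 alone leaves T6 blocked (short on R1); T7 alone leaves T6 blocked (short on R1); T9 alone leaves T6 blocked (short on R1).
One survivor order: T1, T3, T4, T9. Step-by-step check (post-abort pool first):
  pool = (6, 3, 5)
  T1: need (5, 0, 2) fits (6, 3, 5); releases (3, 1, 1), pool now (9, 4, 6)
  T3: need (0, 0, 0) fits (9, 4, 6); releases (2, 2, 2), pool now (11, 6, 8)
  T4: need (8, 5, 6) fits (11, 6, 8); releases (0, 1, 2), pool now (11, 7, 10)
  T9: need (1, 2, 10) fits (11, 7, 10); releases (3, 0, 1), pool now (14, 7, 11)


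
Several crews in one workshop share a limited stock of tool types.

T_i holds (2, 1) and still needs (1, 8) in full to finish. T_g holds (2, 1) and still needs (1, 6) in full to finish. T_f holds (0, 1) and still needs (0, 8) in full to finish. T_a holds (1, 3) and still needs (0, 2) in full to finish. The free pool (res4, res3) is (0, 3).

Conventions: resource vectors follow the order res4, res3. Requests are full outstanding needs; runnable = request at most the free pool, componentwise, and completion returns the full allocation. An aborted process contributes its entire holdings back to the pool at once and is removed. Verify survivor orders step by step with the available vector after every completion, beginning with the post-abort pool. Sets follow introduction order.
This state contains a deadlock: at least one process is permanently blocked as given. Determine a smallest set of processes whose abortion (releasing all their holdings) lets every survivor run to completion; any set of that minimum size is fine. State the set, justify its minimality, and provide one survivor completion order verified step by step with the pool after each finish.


Abort T_i.
Key observation: T_f could never have finished before the abort; with (2, 1) returned by T_i, it fits at step 3.
No smaller set exists: with zero aborts the deadlock remains.
One survivor order: T_a, T_g, T_f. Walking it through (post-abort pool first):
  pool = (2, 4)
  run T_a (needs (0, 2), free (2, 4)); after release of (1, 3) the pool is (3, 7)
  run T_g (needs (1, 6), free (3, 7)); after release of (2, 1) the pool is (5, 8)
  run T_f (needs (0, 8), free (5, 8)); after release of (0, 1) the pool is (5, 9)


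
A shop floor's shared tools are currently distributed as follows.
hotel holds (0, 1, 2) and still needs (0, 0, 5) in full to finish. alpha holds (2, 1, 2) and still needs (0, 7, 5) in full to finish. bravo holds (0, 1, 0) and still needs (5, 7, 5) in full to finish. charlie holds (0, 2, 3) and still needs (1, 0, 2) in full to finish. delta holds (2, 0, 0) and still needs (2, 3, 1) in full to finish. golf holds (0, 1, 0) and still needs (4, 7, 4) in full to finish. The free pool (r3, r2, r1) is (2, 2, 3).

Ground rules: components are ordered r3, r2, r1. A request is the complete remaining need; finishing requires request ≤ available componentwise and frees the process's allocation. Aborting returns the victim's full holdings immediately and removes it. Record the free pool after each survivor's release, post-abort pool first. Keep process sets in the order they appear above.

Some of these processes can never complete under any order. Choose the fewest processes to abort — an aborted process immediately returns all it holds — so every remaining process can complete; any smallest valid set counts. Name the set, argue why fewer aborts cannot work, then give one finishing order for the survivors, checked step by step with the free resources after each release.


Abort alpha and bravo.
Key observation: golf could never have finished before the abort; with (2, 2, 2) returned by alpha and bravo, it fits at step 3.
Why nothing smaller works — every single abort fails: hotel alone leaves alpha blocked (short on r2); alpha alone leaves bravo blocked (short on r2); bravo alone leaves alpha blocked (short on r2); charlie alone leaves alpha blocked (short on r2); delta alone leaves alpha blocked (short on r2); golf alone leaves alpha blocked (short on r2).
The survivors complete as charlie, hotel, golf, delta. Step-by-step check (starting from the post-abort pool):
  pool = (4, 4, 5)
  charlie: need (1, 0, 2) fits (4, 4, 5); releases (0, 2, 3), pool now (4, 6, 8)
  hotel: need (0, 0, 5) fits (4, 6, 8); releases (0, 1, 2), pool now (4, 7, 10)
  golf: need (4, 7, 4) fits (4, 7, 10); releases (0, 1, 0), pool now (4, 8, 10)
  delta: need (2, 3, 1) fits (4, 8, 10); releases (2, 0, 0), pool now (6, 8, 10)


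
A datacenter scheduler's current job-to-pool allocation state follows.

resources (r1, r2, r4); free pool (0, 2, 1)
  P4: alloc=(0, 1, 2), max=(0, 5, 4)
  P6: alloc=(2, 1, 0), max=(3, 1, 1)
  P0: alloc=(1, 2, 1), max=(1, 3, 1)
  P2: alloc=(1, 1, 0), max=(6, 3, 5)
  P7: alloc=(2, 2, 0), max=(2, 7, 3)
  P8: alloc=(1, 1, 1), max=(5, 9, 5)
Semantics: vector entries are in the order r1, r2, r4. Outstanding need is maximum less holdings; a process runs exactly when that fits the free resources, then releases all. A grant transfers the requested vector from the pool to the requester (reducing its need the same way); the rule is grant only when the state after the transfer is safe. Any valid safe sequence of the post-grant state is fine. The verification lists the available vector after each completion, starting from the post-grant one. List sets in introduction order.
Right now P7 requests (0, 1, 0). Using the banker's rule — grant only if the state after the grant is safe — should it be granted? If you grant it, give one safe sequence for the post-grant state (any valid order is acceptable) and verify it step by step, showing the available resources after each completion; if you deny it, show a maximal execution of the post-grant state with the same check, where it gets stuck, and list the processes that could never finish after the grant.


GRANT: granting preserves safety; a valid post-grant sequence is P0, P6, P4, P7, P8, P2.
Key observation: after the grant the pool drops to (0, 1, 1), which still lets P0 finish first and unwind the rest.
Check on the post-grant state, step by step:
  pool = (0, 1, 1)
  P0: need (0, 1, 0) fits (0, 1, 1); releases (1, 2, 1), pool now (1, 3, 2)
  P6: need (1, 0, 1) fits (1, 3, 2); releases (2, 1, 0), pool now (3, 4, 2)
  P4: need (0, 4, 2) fits (3, 4, 2); releases (0, 1, 2), pool now (3, 5, 4)
  P7: need (0, 4, 3) fits (3, 5, 4); releases (2, 3, 0), pool now (5, 8, 4)
  P8: need (4, 8, 4) fits (5, 8, 4); releases (1, 1, 1), pool now (6, 9, 5)
  P2: need (5, 2, 5) fits (6, 9, 5); releases (1, 1, 0), pool now (7, 10, 5)


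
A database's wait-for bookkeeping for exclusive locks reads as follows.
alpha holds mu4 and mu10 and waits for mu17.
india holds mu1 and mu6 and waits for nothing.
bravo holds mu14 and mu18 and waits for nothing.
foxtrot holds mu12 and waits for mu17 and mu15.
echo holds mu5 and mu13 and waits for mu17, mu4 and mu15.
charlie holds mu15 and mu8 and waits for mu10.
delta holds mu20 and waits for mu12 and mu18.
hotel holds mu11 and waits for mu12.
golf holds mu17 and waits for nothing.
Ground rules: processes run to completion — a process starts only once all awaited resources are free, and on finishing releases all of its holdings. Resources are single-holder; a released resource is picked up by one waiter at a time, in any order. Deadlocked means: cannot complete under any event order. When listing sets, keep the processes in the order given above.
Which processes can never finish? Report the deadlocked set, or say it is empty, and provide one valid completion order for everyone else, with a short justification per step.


The deadlocked set is empty.
Key observation: the wait graph is acyclic; completion cascades from the unblocked processes through everyone else.
The rest can finish in the order golf, india, alpha, charlie, echo, foxtrot, hotel, bravo, delta.
Walking it through:
  golf waits on nothing -> runs at once and releases mu17
  india waits on nothing -> runs at once and releases mu1 and mu6
  alpha waits on mu17 — all released -> runs and releases mu4 and mu10
  charlie waits on mu10 — all released -> runs and releases mu15 and mu8
  echo waits on mu17, mu4 and mu15 — all released -> runs and releases mu5 and mu13
  foxtrot waits on mu17 and mu15 — all released -> runs and releases mu12
  hotel waits on mu12 — all released -> runs and releases mu11
  bravo waits on nothing -> runs at once and releases mu14 and mu18
  delta waits on mu12 and mu18 — all released -> runs and releases mu20


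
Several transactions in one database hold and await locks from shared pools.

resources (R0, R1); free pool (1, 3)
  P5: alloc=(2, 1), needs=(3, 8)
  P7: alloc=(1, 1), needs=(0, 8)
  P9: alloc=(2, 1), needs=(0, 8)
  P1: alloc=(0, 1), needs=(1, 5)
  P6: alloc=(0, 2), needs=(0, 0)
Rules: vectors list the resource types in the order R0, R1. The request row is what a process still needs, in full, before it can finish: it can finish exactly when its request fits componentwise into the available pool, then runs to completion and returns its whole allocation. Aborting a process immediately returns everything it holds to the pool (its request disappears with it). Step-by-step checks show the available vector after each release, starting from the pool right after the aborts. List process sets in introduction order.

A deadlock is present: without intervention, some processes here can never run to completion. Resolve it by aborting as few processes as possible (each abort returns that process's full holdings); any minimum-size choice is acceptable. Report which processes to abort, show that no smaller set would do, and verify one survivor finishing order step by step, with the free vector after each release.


Abort P7 and P9.
Key observation: no ordering could ever have run P5 before the abort of P7 and P9; with (3, 2) back in the pool it fits at step 3.
Why nothing smaller works — every single abort fails: P5 alone leaves P7 blocked (short on R1); P7 alone leaves P5 blocked (short on R0 and R1); P9 alone leaves P5 blocked (short on R1); P1 alone leaves P5 blocked (short on R0 and R1); P6 alone leaves P5 blocked (short on R0 and R1).
Survivors finish in the order: P1, P6, P5. Step-by-step check (pool after the aborts first):
  pool = (4, 5)
  P1 needs (1, 5) <= (4, 5) -> finishes; pool += (0, 1) = (4, 6)
  P6 needs (0, 0) <= (4, 6) -> finishes; pool += (0, 2) = (4, 8)
  P5 needs (3, 8) <= (4, 8) -> finishes; pool += (2, 1) = (6, 9)


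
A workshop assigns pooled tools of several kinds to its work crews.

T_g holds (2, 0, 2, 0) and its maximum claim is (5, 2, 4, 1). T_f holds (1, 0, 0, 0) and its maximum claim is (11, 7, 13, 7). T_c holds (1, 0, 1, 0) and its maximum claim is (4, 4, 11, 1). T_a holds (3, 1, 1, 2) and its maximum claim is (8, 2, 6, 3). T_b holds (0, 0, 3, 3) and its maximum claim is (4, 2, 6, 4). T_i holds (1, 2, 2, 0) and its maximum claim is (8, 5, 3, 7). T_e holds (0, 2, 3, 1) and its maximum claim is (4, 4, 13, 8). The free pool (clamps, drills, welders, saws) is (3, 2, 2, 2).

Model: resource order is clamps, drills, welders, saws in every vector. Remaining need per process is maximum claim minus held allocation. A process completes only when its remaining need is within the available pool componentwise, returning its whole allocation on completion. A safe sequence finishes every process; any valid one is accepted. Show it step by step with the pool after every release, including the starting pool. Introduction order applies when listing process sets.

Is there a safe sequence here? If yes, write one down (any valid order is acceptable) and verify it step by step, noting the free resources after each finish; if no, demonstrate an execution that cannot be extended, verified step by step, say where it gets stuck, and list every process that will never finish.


SAFE. One safe sequence: T_g, T_b, T_a, T_i, T_e, T_c, T_f.
Key observation: the order's first zero-slack moment is T_g ((3, 2, 2, 1) needed, (3, 2, 2, 2) free — a requested resource with nothing to spare).
Verifying each step:
  pool = (3, 2, 2, 2)
  T_g needs (3, 2, 2, 1) <= (3, 2, 2, 2) -> finishes; pool += (2, 0, 2, 0) = (5, 2, 4, 2)
  T_b needs (4, 2, 3, 1) <= (5, 2, 4, 2) -> finishes; pool += (0, 0, 3, 3) = (5, 2, 7, 5)
  T_a needs (5, 1, 5, 1) <= (5, 2, 7, 5) -> finishes; pool += (3, 1, 1, 2) = (8, 3, 8, 7)
  T_i needs (7, 3, 1, 7) <= (8, 3, 8, 7) -> finishes; pool += (1, 2, 2, 0) = (9, 5, 10, 7)
  T_e needs (4, 2, 10, 7) <= (9, 5, 10, 7) -> finishes; pool += (0, 2, 3, 1) = (9, 7, 13, 8)
  T_c needs (3, 4, 10, 1) <= (9, 7, 13, 8) -> finishes; pool += (1, 0, 1, 0) = (10, 7, 14, 8)
  T_f needs (10, 7, 13, 7) <= (10, 7, 14, 8) -> finishes; pool += (1, 0, 0, 0) = (11, 7, 14, 8)


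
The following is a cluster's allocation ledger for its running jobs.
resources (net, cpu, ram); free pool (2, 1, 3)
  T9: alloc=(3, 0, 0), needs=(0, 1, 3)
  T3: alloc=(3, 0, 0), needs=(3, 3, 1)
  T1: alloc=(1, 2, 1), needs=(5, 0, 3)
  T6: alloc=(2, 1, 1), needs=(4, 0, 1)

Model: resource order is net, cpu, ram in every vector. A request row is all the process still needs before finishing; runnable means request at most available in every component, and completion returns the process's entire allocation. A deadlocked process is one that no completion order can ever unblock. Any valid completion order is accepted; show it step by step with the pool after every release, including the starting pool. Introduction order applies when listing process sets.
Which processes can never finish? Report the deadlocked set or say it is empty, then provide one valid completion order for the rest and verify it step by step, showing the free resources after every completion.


No process is deadlocked.
Key observation: starting with T9, each completion frees enough for the next — no one is permanently blocked.
A valid finishing order for the others: T9, T1, T3, T6. Walking it through:
  pool = (2, 1, 3)
  run T9 (needs (0, 1, 3), free (2, 1, 3)); after release of (3, 0, 0) the pool is (5, 1, 3)
  run T1 (needs (5, 0, 3), free (5, 1, 3)); after release of (1, 2, 1) the pool is (6, 3, 4)
  run T3 (needs (3, 3, 1), free (6, 3, 4)); after release of (3, 0, 0) the pool is (9, 3, 4)
  run T6 (needs (4, 0, 1), free (9, 3, 4)); after release of (2, 1, 1) the pool is (11, 4, 5)


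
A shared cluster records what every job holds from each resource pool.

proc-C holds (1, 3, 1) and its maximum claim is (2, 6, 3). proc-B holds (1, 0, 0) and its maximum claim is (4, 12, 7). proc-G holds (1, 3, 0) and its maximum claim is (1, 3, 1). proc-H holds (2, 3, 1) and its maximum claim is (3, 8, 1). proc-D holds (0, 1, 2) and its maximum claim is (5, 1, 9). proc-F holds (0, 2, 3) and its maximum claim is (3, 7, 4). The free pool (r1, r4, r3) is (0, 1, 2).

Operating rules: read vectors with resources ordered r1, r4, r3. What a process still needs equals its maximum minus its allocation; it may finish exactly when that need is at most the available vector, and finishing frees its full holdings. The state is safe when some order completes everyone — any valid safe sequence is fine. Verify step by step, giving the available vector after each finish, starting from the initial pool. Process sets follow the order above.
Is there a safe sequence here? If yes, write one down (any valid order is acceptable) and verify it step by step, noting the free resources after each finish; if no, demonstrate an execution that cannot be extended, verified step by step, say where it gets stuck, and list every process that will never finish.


SAFE. One safe sequence: proc-G, proc-C, proc-H, proc-F, proc-B, proc-D.
Key observation: at proc-C the run first touches a limit — (1, 3, 2) against (1, 4, 2), exact on a resource it actually requests.
Check, step by step:
  pool = (0, 1, 2)
  proc-G: need (0, 0, 1) fits (0, 1, 2); releases (1, 3, 0), pool now (1, 4, 2)
  proc-C: need (1, 3, 2) fits (1, 4, 2); releases (1, 3, 1), pool now (2, 7, 3)
  proc-H: need (1, 5, 0) fits (2, 7, 3); releases (2, 3, 1), pool now (4, 10, 4)
  proc-F: need (3, 5, 1) fits (4, 10, 4); releases (0, 2, 3), pool now (4, 12, 7)
  proc-B: need (3, 12, 7) fits (4, 12, 7); releases (1, 0, 0), pool now (5, 12, 7)
  proc-D: need (5, 0, 7) fits (5, 12, 7); releases (0, 1, 2), pool now (5, 13, 9)


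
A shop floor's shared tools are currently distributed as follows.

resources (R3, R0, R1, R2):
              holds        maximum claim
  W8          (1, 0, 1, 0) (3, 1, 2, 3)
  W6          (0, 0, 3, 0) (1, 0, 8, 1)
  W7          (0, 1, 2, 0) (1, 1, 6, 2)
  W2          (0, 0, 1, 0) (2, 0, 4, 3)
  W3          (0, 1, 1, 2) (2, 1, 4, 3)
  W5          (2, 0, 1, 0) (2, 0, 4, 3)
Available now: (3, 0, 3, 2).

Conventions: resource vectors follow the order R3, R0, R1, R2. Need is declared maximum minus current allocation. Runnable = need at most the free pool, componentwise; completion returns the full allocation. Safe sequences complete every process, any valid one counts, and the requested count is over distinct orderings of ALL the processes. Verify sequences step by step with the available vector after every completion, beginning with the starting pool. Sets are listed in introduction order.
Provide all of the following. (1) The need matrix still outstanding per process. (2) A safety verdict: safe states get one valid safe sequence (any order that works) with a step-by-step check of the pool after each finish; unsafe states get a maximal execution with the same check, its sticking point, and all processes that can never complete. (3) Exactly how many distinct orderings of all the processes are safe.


(1) Outstanding need per process (order R3, R0, R1, R2):
  W8: (2, 1, 1, 3)
  W6: (1, 0, 5, 1)
  W7: (1, 0, 4, 2)
  W2: (2, 0, 3, 3)
  W3: (2, 0, 3, 1)
  W5: (0, 0, 3, 3)
(2) SAFE, for example via the order W3, W5, W6, W8, W2, W7.
Key observation: W3 marks the first exact bind of the order: its need (2, 0, 3, 1) fits the free (3, 0, 3, 2) with zero slack on a requested resource.
Verifying each step:
  pool = (3, 0, 3, 2)
  W3 needs (2, 0, 3, 1) <= (3, 0, 3, 2) -> finishes; pool += (0, 1, 1, 2) = (3, 1, 4, 4)
  W5 needs (0, 0, 3, 3) <= (3, 1, 4, 4) -> finishes; pool += (2, 0, 1, 0) = (5, 1, 5, 4)
  W6 needs (1, 0, 5, 1) <= (5, 1, 5, 4) -> finishes; pool += (0, 0, 3, 0) = (5, 1, 8, 4)
  W8 needs (2, 1, 1, 3) <= (5, 1, 8, 4) -> finishes; pool += (1, 0, 1, 0) = (6, 1, 9, 4)
  W2 needs (2, 0, 3, 3) <= (6, 1, 9, 4) -> finishes; pool += (0, 0, 1, 0) = (6, 1, 10, 4)
  W7 needs (1, 0, 4, 2) <= (6, 1, 10, 4) -> finishes; pool += (0, 1, 2, 0) = (6, 2, 12, 4)
(3) Precisely 96 of the possible complete orderings are safe sequences.


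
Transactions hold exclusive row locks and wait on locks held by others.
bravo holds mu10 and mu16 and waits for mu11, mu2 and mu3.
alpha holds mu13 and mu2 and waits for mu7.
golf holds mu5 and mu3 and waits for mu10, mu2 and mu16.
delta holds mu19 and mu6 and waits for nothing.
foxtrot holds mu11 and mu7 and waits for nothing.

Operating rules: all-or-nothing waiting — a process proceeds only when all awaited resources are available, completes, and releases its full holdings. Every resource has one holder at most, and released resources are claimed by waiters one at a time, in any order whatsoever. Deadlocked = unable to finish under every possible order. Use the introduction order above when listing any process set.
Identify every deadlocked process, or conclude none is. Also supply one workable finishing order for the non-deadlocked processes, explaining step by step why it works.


The deadlocked set is bravo and golf.
Key observation: the waits loop around bravo -> golf -> bravo with no way out; no other process is dragged down with it.
One completion order for the rest: delta, foxtrot, alpha.
Verifying each step:
  run delta (it waits on nothing); releases mu19 and mu6
  run foxtrot (it waits on nothing); releases mu11 and mu7
  run alpha (all its waits — mu7 — are resolved); releases mu13 and mu2


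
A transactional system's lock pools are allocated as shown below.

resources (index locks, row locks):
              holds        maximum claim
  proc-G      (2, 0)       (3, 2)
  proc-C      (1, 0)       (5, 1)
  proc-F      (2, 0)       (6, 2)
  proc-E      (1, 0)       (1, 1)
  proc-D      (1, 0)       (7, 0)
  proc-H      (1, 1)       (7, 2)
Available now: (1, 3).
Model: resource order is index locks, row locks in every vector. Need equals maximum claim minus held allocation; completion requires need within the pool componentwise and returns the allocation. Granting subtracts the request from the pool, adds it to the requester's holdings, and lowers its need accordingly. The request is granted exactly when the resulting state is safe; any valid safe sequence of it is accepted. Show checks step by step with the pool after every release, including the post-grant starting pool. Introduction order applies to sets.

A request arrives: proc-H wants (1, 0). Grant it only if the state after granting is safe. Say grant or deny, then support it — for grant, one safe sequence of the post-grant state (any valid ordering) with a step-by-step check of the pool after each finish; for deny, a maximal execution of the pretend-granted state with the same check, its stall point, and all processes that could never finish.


DENY. Granting would leave the state unsafe.
Key observation: once proc-E, proc-G finish, the pool peaks at (3, 3) — and every remaining process still needs more index locks than that.
On the post-grant state, proc-E, proc-G is a maximal run — nothing extends it. Check, step by step:
  pool = (0, 3)
  run proc-E (needs (0, 1), free (0, 3)); after release of (1, 0) the pool is (1, 3)
  run proc-G (needs (1, 2), free (1, 3)); after release of (2, 0) the pool is (3, 3)
  proc-C still needs (4, 1) but only (3, 3) is free — short on index locks
  proc-F still needs (4, 2) but only (3, 3) is free — short on index locks
  proc-D still needs (6, 0) but only (3, 3) is free — short on index locks
  proc-H still needs (5, 1) but only (3, 3) is free — short on index locks
Post-grant, the permanently blocked set is proc-C, proc-F, proc-D and proc-H.
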